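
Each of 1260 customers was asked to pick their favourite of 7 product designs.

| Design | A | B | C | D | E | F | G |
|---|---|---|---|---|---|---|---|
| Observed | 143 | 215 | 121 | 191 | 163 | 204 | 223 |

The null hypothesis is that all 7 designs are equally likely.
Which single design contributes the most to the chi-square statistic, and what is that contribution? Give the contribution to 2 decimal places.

Expected count for each of the 7 categories: 1260/7 = 180.
A: (143 − 180)²/180 = 1369/180 = 7.606
B: (215 − 180)²/180 = 1225/180 = 6.806
C: (121 − 180)²/180 = 3481/180 = 19.339
D: (191 − 180)²/180 = 121/180 = 0.672
E: (163 − 180)²/180 = 289/180 = 1.606
F: (204 − 180)²/180 = 576/180 = 3.200
G: (223 − 180)²/180 = 1849/180 = 10.272
The largest term is for C: 19.34.

C, 19.34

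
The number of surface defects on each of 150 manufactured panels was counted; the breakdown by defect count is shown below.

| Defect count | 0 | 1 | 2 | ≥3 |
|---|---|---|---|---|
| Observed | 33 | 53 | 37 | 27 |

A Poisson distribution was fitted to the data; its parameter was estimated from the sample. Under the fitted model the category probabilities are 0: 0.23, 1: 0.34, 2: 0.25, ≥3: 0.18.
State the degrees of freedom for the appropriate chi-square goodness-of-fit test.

2

There are k = 4 categories and 1 parameter estimated from the data, so df = 4 − 1 − 1 = 2.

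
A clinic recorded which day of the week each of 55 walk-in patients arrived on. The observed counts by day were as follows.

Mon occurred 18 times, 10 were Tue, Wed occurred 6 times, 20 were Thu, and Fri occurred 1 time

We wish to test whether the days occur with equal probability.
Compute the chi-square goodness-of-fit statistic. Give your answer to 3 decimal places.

23.273

Under H₀ each category has probability 1/5, so each expected count is 55/5 = 11.
χ² = (18−11)²/11 + (10−11)²/11 + (6−11)²/11 + (20−11)²/11 + (1−11)²/11
   = 4.4545 + 0.0909 + 2.2727 + 7.3636 + 9.0909
Sum = 23.273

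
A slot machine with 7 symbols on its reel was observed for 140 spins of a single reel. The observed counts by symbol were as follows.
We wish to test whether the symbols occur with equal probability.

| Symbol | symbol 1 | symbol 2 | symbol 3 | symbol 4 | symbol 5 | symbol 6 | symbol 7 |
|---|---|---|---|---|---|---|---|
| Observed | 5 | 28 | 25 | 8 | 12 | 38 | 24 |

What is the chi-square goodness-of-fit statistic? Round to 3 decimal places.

Expected count for each of the 7 categories: 140/7 = 20.
cat           O        E   (O−E)²/E
symbol 1      5       20    11.2500
symbol 2     28       20     3.2000
symbol 3     25       20     1.2500
symbol 4      8       20     7.2000
symbol 5     12       20     3.2000
symbol 6     38       20    16.2000
symbol 7     24       20     0.8000
Sum = 43.100

43.100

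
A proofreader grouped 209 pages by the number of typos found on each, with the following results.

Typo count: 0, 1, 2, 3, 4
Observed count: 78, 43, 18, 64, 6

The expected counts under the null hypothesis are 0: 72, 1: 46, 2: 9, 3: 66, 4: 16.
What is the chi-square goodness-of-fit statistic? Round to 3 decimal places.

16.006

χ² = (78−72)²/72 + (43−46)²/46 + (18−9)²/9 + (64−66)²/66 + (6−16)²/16
   = 0.5000 + 0.1957 + 9.0000 + 0.0606 + 6.2500
Sum = 16.006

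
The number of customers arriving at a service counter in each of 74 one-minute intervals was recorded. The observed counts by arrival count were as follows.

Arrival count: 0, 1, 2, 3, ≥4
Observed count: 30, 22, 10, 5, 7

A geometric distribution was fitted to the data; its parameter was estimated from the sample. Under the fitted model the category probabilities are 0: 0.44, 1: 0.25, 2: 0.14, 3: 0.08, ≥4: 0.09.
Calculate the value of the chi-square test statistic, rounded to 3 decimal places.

Expected counts E_i = n·p_i: 74×0.44 = 32.56, 74×0.25 = 18.5, 74×0.14 = 10.36, 74×0.08 = 5.92, 74×0.09 = 6.66.
0: (30 − 32.56)²/32.56 = 6.5536/32.56 = 0.2013
1: (22 − 18.5)²/18.5 = 12.25/18.5 = 0.6622
2: (10 − 10.36)²/10.36 = 0.1296/10.36 = 0.0125
3: (5 − 5.92)²/5.92 = 0.8464/5.92 = 0.1430
≥4: (7 − 6.66)²/6.66 = 0.1156/6.66 = 0.0174
Sum = 1.036

1.036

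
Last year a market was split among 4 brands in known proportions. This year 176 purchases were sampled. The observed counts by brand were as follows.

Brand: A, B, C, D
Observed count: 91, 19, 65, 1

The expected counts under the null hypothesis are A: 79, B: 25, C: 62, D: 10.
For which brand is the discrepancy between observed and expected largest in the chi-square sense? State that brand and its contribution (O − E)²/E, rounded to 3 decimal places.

cat         O        E   (O−E)²/E
A          91       79     1.8228
B          19       25     1.4400
C          65       62     0.1452
D           1       10     8.1000
The largest term is for D: 8.100.

D, 8.100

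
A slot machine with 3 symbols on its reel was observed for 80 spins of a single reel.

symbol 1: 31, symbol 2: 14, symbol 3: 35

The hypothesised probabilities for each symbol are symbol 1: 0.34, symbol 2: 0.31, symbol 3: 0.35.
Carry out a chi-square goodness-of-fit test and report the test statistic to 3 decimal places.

6.984

Expected counts E_i = n·p_i: 80×0.34 = 27.2, 80×0.31 = 24.8, 80×0.35 = 28.
χ² = (31−27.2)²/27.2 + (14−24.8)²/24.8 + (35−28)²/28
   = 0.5309 + 4.7032 + 1.7500
Sum = 6.984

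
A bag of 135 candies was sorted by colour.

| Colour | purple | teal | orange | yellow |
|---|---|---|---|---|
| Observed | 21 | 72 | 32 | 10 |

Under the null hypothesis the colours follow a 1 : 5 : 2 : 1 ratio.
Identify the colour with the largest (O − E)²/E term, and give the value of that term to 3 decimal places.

Ratio total = 9. Expected counts: 135×1/9 = 15, 135×5/9 = 75, 135×2/9 = 30, 135×1/9 = 15.
cat         O        E   (O−E)²/E
purple     21       15     2.4000
teal       72       75     0.1200
orange     32       30     0.1333
yellow     10       15     1.6667
The largest term is for purple: 2.400.

purple, 2.400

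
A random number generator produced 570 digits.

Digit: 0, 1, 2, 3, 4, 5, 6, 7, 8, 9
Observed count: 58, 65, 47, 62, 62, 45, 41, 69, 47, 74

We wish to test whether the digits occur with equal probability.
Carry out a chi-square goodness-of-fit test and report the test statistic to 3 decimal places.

Expected count for each of the 10 categories: 570/10 = 57.
χ² = (58−57)²/57 + (65−57)²/57 + (47−57)²/57 + (62−57)²/57 + (62−57)²/57 + (45−57)²/57 + (41−57)²/57 + (69−57)²/57 + (47−57)²/57 + (74−57)²/57
   = 0.0175 + 1.1228 + 1.7544 + 0.4386 + 0.4386 + 2.5263 + 4.4912 + 2.5263 + 1.7544 + 5.0702
Sum = 20.140

20.140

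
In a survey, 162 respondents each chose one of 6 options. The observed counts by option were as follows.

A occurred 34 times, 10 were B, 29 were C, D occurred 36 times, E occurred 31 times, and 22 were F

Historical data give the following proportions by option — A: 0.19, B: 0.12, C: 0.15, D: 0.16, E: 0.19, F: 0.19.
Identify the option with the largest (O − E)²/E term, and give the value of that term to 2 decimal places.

B, 4.58

Expected counts E_i = n·p_i: 162×0.19 = 30.78, 162×0.12 = 19.44, 162×0.15 = 24.3, 162×0.16 = 25.92, 162×0.19 = 30.78, 162×0.19 = 30.78.
A: (34 − 30.78)²/30.78 = 10.3684/30.78 = 0.337
B: (10 − 19.44)²/19.44 = 89.1136/19.44 = 4.584
C: (29 − 24.3)²/24.3 = 22.09/24.3 = 0.909
D: (36 − 25.92)²/25.92 = 101.6064/25.92 = 3.920
E: (31 − 30.78)²/30.78 = 0.0484/30.78 = 0.002
F: (22 − 30.78)²/30.78 = 77.0884/30.78 = 2.504
The largest term is for B: 4.58.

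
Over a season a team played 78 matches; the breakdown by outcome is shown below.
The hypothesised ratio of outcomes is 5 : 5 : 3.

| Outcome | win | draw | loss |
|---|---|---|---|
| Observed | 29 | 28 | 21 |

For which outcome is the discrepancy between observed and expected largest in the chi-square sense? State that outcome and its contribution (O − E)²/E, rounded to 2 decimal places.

loss, 0.50

Ratio total = 13. Expected counts: 78×5/13 = 30, 78×5/13 = 30, 78×3/13 = 18.
χ² = (29−30)²/30 + (28−30)²/30 + (21−18)²/18
   = 0.033 + 0.133 + 0.500
The largest term is for loss: 0.50.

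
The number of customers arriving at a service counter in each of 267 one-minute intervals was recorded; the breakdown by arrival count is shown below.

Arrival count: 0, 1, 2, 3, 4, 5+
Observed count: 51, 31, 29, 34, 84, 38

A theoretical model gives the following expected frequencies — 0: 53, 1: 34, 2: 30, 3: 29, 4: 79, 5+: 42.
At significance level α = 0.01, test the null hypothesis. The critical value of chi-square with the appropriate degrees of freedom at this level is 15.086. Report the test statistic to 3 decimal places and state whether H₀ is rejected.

1.933; do not reject

0: (51 − 53)²/53 = 4/53 = 0.0755
1: (31 − 34)²/34 = 9/34 = 0.2647
2: (29 − 30)²/30 = 1/30 = 0.0333
3: (34 − 29)²/29 = 25/29 = 0.8621
4: (84 − 79)²/79 = 25/79 = 0.3165
5+: (38 − 42)²/42 = 16/42 = 0.3810
Sum = 1.933
df = 5. Since 1.933 < 15.086, we do not reject H₀.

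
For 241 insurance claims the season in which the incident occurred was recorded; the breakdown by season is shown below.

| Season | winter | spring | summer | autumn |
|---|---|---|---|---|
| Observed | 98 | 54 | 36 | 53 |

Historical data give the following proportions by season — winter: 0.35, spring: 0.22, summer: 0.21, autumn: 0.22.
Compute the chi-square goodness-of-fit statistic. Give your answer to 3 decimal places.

6.445

Expected counts E_i = n·p_i: 241×0.35 = 84.35, 241×0.22 = 53.02, 241×0.21 = 50.61, 241×0.22 = 53.02.
χ² = (98−84.35)²/84.35 + (54−53.02)²/53.02 + (36−50.61)²/50.61 + (53−53.02)²/53.02
   = 2.2089 + 0.0181 + 4.2176 + 0.0000
Sum = 6.445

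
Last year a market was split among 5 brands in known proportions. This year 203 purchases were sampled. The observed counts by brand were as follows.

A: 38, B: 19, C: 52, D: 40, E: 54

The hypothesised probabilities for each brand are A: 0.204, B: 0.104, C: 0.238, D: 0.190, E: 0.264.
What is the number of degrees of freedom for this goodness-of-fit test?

4

There are k = 5 categories and no parameters were estimated from the data, so df = 5 − 1 = 4.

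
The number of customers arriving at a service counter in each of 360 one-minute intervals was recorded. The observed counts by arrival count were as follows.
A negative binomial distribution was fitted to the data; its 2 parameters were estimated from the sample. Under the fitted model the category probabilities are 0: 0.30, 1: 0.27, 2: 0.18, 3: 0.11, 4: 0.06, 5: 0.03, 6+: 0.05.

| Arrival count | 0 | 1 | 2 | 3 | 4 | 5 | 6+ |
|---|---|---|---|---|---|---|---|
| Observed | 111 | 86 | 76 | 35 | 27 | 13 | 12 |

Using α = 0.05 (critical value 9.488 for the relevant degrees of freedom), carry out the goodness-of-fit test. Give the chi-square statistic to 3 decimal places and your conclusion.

7.642; do not reject

Expected counts E_i = n·p_i: 360×0.30 = 108, 360×0.27 = 97.2, 360×0.18 = 64.8, 360×0.11 = 39.6, 360×0.06 = 21.6, 360×0.03 = 10.8, 360×0.05 = 18.
0: (111 − 108)²/108 = 9/108 = 0.0833
1: (86 − 97.2)²/97.2 = 125.44/97.2 = 1.2905
2: (76 − 64.8)²/64.8 = 125.44/64.8 = 1.9358
3: (35 − 39.6)²/39.6 = 21.16/39.6 = 0.5343
4: (27 − 21.6)²/21.6 = 29.16/21.6 = 1.3500
5: (13 − 10.8)²/10.8 = 4.84/10.8 = 0.4481
6+: (12 − 18)²/18 = 36/18 = 2.0000
Sum = 7.642
df = 4. Since 7.642 < 9.488, we do not reject H₀.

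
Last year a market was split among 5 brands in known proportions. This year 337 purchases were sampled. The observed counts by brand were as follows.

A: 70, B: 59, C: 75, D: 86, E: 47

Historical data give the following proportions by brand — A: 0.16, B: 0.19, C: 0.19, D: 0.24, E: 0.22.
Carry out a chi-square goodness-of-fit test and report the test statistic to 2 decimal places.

17.33

Expected counts E_i = n·p_i: 337×0.16 = 53.92, 337×0.19 = 64.03, 337×0.19 = 64.03, 337×0.24 = 80.88, 337×0.22 = 74.14.
A: (70 − 53.92)²/53.92 = 258.5664/53.92 = 4.795
B: (59 − 64.03)²/64.03 = 25.3009/64.03 = 0.395
C: (75 − 64.03)²/64.03 = 120.3409/64.03 = 1.879
D: (86 − 80.88)²/80.88 = 26.2144/80.88 = 0.324
E: (47 − 74.14)²/74.14 = 736.5796/74.14 = 9.935
Sum = 17.33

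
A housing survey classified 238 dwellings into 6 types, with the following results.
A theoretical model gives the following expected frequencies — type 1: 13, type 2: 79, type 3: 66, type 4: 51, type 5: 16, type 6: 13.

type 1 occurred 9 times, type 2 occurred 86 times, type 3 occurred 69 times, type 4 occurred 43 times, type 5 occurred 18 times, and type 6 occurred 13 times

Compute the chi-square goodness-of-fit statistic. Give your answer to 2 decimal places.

cat         O        E   (O−E)²/E
type 1      9       13      1.231
type 2     86       79      0.620
type 3     69       66      0.136
type 4     43       51      1.255
type 5     18       16      0.250
type 6     13       13      0.000
Sum = 3.49

3.49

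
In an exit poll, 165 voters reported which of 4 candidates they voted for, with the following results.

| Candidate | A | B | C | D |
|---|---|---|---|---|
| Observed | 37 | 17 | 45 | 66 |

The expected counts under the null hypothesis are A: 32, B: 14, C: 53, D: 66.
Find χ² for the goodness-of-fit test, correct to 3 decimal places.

2.632

cat         O        E   (O−E)²/E
A          37       32     0.7813
B          17       14     0.6429
C          45       53     1.2075
D          66       66     0.0000
Sum = 2.632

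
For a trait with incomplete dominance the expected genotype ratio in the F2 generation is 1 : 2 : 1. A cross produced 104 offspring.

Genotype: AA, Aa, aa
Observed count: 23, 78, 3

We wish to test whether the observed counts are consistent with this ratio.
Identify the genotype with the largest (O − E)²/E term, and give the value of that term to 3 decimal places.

Ratio total = 4. Expected counts: 104×1/4 = 26, 104×2/4 = 52, 104×1/4 = 26.
cat         O        E   (O−E)²/E
AA         23       26     0.3462
Aa         78       52    13.0000
aa          3       26    20.3462
The largest term is for aa: 20.346.

aa, 20.346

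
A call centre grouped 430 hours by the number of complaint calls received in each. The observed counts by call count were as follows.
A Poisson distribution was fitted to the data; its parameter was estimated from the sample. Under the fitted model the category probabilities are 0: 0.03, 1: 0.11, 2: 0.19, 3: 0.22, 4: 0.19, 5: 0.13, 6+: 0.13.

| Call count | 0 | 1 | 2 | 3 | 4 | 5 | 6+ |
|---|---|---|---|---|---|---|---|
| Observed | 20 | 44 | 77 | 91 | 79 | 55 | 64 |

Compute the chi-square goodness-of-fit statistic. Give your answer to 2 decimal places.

Expected counts E_i = n·p_i: 430×0.03 = 12.9, 430×0.11 = 47.3, 430×0.19 = 81.7, 430×0.22 = 94.6, 430×0.19 = 81.7, 430×0.13 = 55.9, 430×0.13 = 55.9.
0: (20 − 12.9)²/12.9 = 50.41/12.9 = 3.908
1: (44 − 47.3)²/47.3 = 10.89/47.3 = 0.230
2: (77 − 81.7)²/81.7 = 22.09/81.7 = 0.270
3: (91 − 94.6)²/94.6 = 12.96/94.6 = 0.137
4: (79 − 81.7)²/81.7 = 7.29/81.7 = 0.089
5: (55 − 55.9)²/55.9 = 0.81/55.9 = 0.014
6+: (64 − 55.9)²/55.9 = 65.61/55.9 = 1.174
Sum = 5.82

5.82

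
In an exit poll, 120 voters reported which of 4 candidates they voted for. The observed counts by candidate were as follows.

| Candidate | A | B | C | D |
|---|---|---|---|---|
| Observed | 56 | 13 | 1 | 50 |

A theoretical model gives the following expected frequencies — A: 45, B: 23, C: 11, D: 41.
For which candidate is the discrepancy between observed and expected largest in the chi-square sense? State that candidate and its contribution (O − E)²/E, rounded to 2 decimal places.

cat         O        E   (O−E)²/E
A          56       45      2.689
B          13       23      4.348
C           1       11      9.091
D          50       41      1.976
The largest term is for C: 9.09.

C, 9.09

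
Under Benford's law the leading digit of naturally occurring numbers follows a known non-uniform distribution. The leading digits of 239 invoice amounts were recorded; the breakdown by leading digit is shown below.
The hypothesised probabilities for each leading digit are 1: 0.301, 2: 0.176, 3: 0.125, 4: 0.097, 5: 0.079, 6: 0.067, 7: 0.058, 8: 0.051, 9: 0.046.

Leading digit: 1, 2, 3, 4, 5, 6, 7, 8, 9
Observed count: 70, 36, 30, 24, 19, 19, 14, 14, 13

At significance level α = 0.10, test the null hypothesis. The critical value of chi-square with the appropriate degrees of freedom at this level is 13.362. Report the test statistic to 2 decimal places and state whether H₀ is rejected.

Expected counts E_i = n·p_i: 239×0.301 = 71.939, 239×0.176 = 42.064, 239×0.125 = 29.875, 239×0.097 = 23.183, 239×0.079 = 18.881, 239×0.067 = 16.013, 239×0.058 = 13.862, 239×0.051 = 12.189, 239×0.046 = 10.994.
1: (70 − 71.939)²/71.939 = 3.759721/71.939 = 0.052
2: (36 − 42.064)²/42.064 = 36.772096/42.064 = 0.874
3: (30 − 29.875)²/29.875 = 0.015625/29.875 = 0.001
4: (24 − 23.183)²/23.183 = 0.667489/23.183 = 0.029
5: (19 − 18.881)²/18.881 = 0.014161/18.881 = 0.001
6: (19 − 16.013)²/16.013 = 8.922169/16.013 = 0.557
7: (14 − 13.862)²/13.862 = 0.019044/13.862 = 0.001
8: (14 − 12.189)²/12.189 = 3.279721/12.189 = 0.269
9: (13 − 10.994)²/10.994 = 4.024036/10.994 = 0.366
Sum = 2.15
df = 8. Since 2.15 < 13.362, we do not reject H₀.

2.15; do not reject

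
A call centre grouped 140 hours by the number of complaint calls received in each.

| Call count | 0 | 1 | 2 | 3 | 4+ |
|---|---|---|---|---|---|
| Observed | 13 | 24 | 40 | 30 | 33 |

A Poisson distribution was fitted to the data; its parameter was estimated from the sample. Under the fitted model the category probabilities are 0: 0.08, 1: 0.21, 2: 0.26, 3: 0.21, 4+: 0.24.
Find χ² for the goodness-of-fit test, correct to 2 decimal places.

1.66

Expected counts E_i = n·p_i: 140×0.08 = 11.2, 140×0.21 = 29.4, 140×0.26 = 36.4, 140×0.21 = 29.4, 140×0.24 = 33.6.
χ² = (13−11.2)²/11.2 + (24−29.4)²/29.4 + (40−36.4)²/36.4 + (30−29.4)²/29.4 + (33−33.6)²/33.6
   = 0.289 + 0.992 + 0.356 + 0.012 + 0.011
Sum = 1.66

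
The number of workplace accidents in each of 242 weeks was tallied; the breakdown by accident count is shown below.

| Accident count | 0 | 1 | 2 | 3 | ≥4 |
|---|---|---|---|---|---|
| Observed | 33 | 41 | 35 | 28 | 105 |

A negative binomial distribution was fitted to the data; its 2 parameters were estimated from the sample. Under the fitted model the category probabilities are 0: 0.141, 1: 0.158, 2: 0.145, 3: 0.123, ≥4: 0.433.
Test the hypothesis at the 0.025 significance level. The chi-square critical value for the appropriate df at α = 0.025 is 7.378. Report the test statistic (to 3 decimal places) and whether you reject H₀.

0.342; do not reject

Expected counts E_i = n·p_i: 242×0.141 = 34.122, 242×0.158 = 38.236, 242×0.145 = 35.09, 242×0.123 = 29.766, 242×0.433 = 104.786.
cat         O        E   (O−E)²/E
0          33   34.122     0.0369
1          41   38.236     0.1998
2          35    35.09     0.0002
3          28   29.766     0.1048
≥4        105  104.786     0.0004
Sum = 0.342
df = 2. Since 0.342 < 7.378, we do not reject H₀.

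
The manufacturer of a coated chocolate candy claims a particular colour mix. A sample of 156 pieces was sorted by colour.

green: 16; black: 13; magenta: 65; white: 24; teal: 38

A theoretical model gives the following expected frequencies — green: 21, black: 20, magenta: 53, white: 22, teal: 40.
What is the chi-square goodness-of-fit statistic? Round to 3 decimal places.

cat          O        E   (O−E)²/E
green       16       21     1.1905
black       13       20     2.4500
magenta     65       53     2.7170
white       24       22     0.1818
teal        38       40     0.1000
Sum = 6.639

6.639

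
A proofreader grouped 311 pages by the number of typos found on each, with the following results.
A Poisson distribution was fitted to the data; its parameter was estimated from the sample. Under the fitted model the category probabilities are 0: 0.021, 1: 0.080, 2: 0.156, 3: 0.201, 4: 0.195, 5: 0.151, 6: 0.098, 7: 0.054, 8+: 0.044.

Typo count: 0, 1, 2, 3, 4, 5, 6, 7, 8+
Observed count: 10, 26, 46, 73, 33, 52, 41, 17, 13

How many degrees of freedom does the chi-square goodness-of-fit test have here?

7

There are k = 9 categories and 1 parameter estimated from the data, so df = 9 − 1 − 1 = 7.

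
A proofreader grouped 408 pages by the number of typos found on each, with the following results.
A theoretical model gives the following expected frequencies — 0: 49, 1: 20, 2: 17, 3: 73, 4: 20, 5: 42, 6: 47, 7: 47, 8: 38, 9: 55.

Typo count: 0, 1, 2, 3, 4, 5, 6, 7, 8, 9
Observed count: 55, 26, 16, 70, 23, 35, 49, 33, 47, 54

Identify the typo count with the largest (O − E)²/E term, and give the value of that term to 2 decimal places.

7, 4.17

0: (55 − 49)²/49 = 36/49 = 0.735
1: (26 − 20)²/20 = 36/20 = 1.800
2: (16 − 17)²/17 = 1/17 = 0.059
3: (70 − 73)²/73 = 9/73 = 0.123
4: (23 − 20)²/20 = 9/20 = 0.450
5: (35 − 42)²/42 = 49/42 = 1.167
6: (49 − 47)²/47 = 4/47 = 0.085
7: (33 − 47)²/47 = 196/47 = 4.170
8: (47 − 38)²/38 = 81/38 = 2.132
9: (54 − 55)²/55 = 1/55 = 0.018
The largest term is for 7: 4.17.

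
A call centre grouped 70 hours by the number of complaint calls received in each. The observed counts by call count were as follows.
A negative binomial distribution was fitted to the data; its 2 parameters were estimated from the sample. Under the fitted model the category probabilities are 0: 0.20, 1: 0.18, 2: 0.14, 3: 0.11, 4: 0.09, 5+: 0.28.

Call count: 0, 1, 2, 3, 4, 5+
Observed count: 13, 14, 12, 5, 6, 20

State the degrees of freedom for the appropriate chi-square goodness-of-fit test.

There are k = 6 categories and 2 parameters estimated from the data, so df = 6 − 1 − 2 = 3.

3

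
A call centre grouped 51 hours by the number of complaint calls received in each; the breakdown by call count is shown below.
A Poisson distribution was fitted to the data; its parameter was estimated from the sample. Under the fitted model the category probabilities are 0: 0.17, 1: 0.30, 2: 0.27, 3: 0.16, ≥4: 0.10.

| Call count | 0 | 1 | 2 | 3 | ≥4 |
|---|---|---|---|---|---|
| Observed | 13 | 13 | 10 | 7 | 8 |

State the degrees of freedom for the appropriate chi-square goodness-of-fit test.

There are k = 5 categories and 1 parameter estimated from the data, so df = 5 − 1 − 1 = 3.

3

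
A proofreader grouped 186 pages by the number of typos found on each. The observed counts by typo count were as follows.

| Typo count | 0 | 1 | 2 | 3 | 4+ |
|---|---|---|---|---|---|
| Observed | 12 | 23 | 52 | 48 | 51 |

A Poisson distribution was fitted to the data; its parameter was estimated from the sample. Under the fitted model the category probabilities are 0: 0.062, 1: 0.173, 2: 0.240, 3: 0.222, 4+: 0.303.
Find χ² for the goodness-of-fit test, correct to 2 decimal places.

5.45

Expected counts E_i = n·p_i: 186×0.062 = 11.532, 186×0.173 = 32.178, 186×0.240 = 44.64, 186×0.222 = 41.292, 186×0.303 = 56.358.
χ² = (12−11.532)²/11.532 + (23−32.178)²/32.178 + (52−44.64)²/44.64 + (48−41.292)²/41.292 + (51−56.358)²/56.358
   = 0.019 + 2.618 + 1.213 + 1.090 + 0.509
Sum = 5.45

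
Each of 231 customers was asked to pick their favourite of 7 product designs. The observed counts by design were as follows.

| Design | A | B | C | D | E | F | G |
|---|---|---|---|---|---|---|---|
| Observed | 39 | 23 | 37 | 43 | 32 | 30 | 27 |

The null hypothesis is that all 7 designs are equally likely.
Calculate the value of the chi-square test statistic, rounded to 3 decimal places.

Expected count for each of the 7 categories: 231/7 = 33.
cat         O        E   (O−E)²/E
A          39       33     1.0909
B          23       33     3.0303
C          37       33     0.4848
D          43       33     3.0303
E          32       33     0.0303
F          30       33     0.2727
G          27       33     1.0909
Sum = 9.030

9.030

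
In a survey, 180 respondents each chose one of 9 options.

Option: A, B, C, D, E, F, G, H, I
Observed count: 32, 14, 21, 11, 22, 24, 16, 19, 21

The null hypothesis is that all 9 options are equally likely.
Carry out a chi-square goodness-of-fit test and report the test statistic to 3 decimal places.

15.000

Under H₀ each category has probability 1/9, so each expected count is 180/9 = 20.
A: (32 − 20)²/20 = 144/20 = 7.2000
B: (14 − 20)²/20 = 36/20 = 1.8000
C: (21 − 20)²/20 = 1/20 = 0.0500
D: (11 − 20)²/20 = 81/20 = 4.0500
E: (22 − 20)²/20 = 4/20 = 0.2000
F: (24 − 20)²/20 = 16/20 = 0.8000
G: (16 − 20)²/20 = 16/20 = 0.8000
H: (19 − 20)²/20 = 1/20 = 0.0500
I: (21 − 20)²/20 = 1/20 = 0.0500
Sum = 15.000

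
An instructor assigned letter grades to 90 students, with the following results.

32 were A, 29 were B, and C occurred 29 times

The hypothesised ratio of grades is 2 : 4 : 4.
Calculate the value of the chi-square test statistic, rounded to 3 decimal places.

13.611

Ratio total = 10. Expected counts: 90×2/10 = 18, 90×4/10 = 36, 90×4/10 = 36.
χ² = (32−18)²/18 + (29−36)²/36 + (29−36)²/36
   = 10.8889 + 1.3611 + 1.3611
Sum = 13.611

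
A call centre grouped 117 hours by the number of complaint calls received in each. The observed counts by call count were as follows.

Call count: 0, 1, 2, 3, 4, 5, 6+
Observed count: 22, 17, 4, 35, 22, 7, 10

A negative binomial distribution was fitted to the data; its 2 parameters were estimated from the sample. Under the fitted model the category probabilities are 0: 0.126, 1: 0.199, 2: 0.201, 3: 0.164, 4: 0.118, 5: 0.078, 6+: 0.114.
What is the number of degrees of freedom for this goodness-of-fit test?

There are k = 7 categories and 2 parameters estimated from the data, so df = 7 − 1 − 2 = 4.

4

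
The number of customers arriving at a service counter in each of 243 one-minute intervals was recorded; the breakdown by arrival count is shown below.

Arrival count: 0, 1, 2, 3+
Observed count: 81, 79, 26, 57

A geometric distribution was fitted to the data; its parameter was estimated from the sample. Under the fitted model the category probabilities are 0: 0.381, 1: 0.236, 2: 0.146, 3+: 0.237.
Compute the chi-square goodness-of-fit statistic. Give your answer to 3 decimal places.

Expected counts E_i = n·p_i: 243×0.381 = 92.583, 243×0.236 = 57.348, 243×0.146 = 35.478, 243×0.237 = 57.591.
cat         O        E   (O−E)²/E
0          81   92.583     1.4491
1          79   57.348     8.1748
2          26   35.478     2.5321
3+         57   57.591     0.0061
Sum = 12.162

12.162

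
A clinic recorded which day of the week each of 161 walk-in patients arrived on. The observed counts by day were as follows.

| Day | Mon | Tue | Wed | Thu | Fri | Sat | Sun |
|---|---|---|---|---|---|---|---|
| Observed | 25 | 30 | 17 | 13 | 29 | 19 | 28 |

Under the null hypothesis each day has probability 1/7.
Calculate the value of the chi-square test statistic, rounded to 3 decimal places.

11.565

Under H₀ each category has probability 1/7, so each expected count is 161/7 = 23.
χ² = (25−23)²/23 + (30−23)²/23 + (17−23)²/23 + (13−23)²/23 + (29−23)²/23 + (19−23)²/23 + (28−23)²/23
   = 0.1739 + 2.1304 + 1.5652 + 4.3478 + 1.5652 + 0.6957 + 1.0870
Sum = 11.565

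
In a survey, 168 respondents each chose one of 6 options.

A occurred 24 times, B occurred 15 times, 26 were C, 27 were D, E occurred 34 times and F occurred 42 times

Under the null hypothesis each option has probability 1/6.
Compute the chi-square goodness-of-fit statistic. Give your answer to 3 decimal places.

15.071

Under H₀ each category has probability 1/6, so each expected count is 168/6 = 28.
cat         O        E   (O−E)²/E
A          24       28     0.5714
B          15       28     6.0357
C          26       28     0.1429
D          27       28     0.0357
E          34       28     1.2857
F          42       28     7.0000
Sum = 15.071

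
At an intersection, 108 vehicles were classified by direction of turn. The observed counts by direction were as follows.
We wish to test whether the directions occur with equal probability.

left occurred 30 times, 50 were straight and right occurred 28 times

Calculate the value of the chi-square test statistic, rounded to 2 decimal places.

8.22

Under H₀ each category has probability 1/3, so each expected count is 108/3 = 36.
left: (30 − 36)²/36 = 36/36 = 1.000
straight: (50 − 36)²/36 = 196/36 = 5.444
right: (28 − 36)²/36 = 64/36 = 1.778
Sum = 8.22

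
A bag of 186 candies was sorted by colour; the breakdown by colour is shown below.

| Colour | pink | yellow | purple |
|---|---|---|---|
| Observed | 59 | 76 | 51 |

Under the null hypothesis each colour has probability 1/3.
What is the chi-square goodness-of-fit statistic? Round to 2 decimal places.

Under H₀ each category has probability 1/3, so each expected count is 186/3 = 62.
cat         O        E   (O−E)²/E
pink       59       62      0.145
yellow     76       62      3.161
purple     51       62      1.952
Sum = 5.26

5.26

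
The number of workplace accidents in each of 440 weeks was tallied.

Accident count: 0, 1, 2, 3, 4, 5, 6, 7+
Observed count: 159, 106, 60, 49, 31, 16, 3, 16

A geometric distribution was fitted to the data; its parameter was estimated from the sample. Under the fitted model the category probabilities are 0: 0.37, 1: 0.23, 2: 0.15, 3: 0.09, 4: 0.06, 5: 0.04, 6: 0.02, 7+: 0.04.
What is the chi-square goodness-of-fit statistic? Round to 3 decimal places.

Expected counts E_i = n·p_i: 440×0.37 = 162.8, 440×0.23 = 101.2, 440×0.15 = 66, 440×0.09 = 39.6, 440×0.06 = 26.4, 440×0.04 = 17.6, 440×0.02 = 8.8, 440×0.04 = 17.6.
0: (159 − 162.8)²/162.8 = 14.44/162.8 = 0.0887
1: (106 − 101.2)²/101.2 = 23.04/101.2 = 0.2277
2: (60 − 66)²/66 = 36/66 = 0.5455
3: (49 − 39.6)²/39.6 = 88.36/39.6 = 2.2313
4: (31 − 26.4)²/26.4 = 21.16/26.4 = 0.8015
5: (16 − 17.6)²/17.6 = 2.56/17.6 = 0.1455
6: (3 − 8.8)²/8.8 = 33.64/8.8 = 3.8227
7+: (16 − 17.6)²/17.6 = 2.56/17.6 = 0.1455
Sum = 8.008

8.008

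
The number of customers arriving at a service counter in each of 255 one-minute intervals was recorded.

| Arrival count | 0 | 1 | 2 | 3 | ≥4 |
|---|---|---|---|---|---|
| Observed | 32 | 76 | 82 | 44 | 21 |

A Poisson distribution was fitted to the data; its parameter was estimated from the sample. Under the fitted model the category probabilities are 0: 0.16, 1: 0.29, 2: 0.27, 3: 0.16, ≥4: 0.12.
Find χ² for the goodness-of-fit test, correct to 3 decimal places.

7.729

Expected counts E_i = n·p_i: 255×0.16 = 40.8, 255×0.29 = 73.95, 255×0.27 = 68.85, 255×0.16 = 40.8, 255×0.12 = 30.6.
χ² = (32−40.8)²/40.8 + (76−73.95)²/73.95 + (82−68.85)²/68.85 + (44−40.8)²/40.8 + (21−30.6)²/30.6
   = 1.8980 + 0.0568 + 2.5116 + 0.2510 + 3.0118
Sum = 7.729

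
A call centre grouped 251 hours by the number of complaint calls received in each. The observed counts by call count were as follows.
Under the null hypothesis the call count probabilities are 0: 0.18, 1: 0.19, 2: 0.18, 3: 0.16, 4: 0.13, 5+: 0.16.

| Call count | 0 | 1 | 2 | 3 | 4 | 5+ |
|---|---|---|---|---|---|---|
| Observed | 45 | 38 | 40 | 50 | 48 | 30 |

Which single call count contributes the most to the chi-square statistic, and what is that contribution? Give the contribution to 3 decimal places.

Expected counts E_i = n·p_i: 251×0.18 = 45.18, 251×0.19 = 47.69, 251×0.18 = 45.18, 251×0.16 = 40.16, 251×0.13 = 32.63, 251×0.16 = 40.16.
0: (45 − 45.18)²/45.18 = 0.0324/45.18 = 0.0007
1: (38 − 47.69)²/47.69 = 93.8961/47.69 = 1.9689
2: (40 − 45.18)²/45.18 = 26.8324/45.18 = 0.5939
3: (50 − 40.16)²/40.16 = 96.8256/40.16 = 2.4110
4: (48 − 32.63)²/32.63 = 236.2369/32.63 = 7.2399
5+: (30 − 40.16)²/40.16 = 103.2256/40.16 = 2.5704
The largest term is for 4: 7.240.

4, 7.240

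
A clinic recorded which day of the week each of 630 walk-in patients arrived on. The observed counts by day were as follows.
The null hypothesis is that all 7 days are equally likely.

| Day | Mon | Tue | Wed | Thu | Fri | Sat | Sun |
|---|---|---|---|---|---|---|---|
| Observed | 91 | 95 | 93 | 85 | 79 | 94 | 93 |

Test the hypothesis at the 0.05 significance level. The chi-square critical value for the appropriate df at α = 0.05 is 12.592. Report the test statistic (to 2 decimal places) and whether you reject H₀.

2.29; do not reject

Expected count for each of the 7 categories: 630/7 = 90.
Mon: (91 − 90)²/90 = 1/90 = 0.011
Tue: (95 − 90)²/90 = 25/90 = 0.278
Wed: (93 − 90)²/90 = 9/90 = 0.100
Thu: (85 − 90)²/90 = 25/90 = 0.278
Fri: (79 − 90)²/90 = 121/90 = 1.344
Sat: (94 − 90)²/90 = 16/90 = 0.178
Sun: (93 − 90)²/90 = 9/90 = 0.100
Sum = 2.29
df = 6. Since 2.29 < 12.592, we do not reject H₀.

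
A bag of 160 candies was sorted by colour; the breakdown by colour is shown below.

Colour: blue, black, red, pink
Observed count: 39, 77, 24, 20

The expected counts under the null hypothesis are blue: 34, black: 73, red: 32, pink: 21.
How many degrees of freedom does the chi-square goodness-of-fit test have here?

3

There are k = 4 categories and no parameters were estimated from the data, so df = 4 − 1 = 3.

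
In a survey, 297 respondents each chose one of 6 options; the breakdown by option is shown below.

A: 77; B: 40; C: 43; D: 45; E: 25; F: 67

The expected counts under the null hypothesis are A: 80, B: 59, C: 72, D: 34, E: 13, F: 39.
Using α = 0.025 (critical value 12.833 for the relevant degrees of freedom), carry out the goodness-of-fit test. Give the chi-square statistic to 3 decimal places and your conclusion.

52.650; reject

cat         O        E   (O−E)²/E
A          77       80     0.1125
B          40       59     6.1186
C          43       72    11.6806
D          45       34     3.5588
E          25       13    11.0769
F          67       39    20.1026
Sum = 52.650
df = 5. Since 52.650 > 12.833, we reject H₀.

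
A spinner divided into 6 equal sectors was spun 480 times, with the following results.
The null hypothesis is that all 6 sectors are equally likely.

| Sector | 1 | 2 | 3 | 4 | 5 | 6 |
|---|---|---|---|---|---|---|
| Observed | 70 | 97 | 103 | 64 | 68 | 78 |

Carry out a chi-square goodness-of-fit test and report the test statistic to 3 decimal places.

16.525

Under H₀ each category has probability 1/6, so each expected count is 480/6 = 80.
1: (70 − 80)²/80 = 100/80 = 1.2500
2: (97 − 80)²/80 = 289/80 = 3.6125
3: (103 − 80)²/80 = 529/80 = 6.6125
4: (64 − 80)²/80 = 256/80 = 3.2000
5: (68 − 80)²/80 = 144/80 = 1.8000
6: (78 − 80)²/80 = 4/80 = 0.0500
Sum = 16.525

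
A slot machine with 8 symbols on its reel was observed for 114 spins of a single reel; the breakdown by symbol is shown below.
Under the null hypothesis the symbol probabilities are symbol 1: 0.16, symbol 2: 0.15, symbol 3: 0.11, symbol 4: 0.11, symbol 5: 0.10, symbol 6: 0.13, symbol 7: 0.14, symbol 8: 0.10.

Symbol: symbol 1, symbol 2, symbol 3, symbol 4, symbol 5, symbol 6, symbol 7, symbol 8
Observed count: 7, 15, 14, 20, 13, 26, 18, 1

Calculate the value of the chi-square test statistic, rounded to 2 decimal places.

30.20

Expected counts E_i = n·p_i: 114×0.16 = 18.24, 114×0.15 = 17.1, 114×0.11 = 12.54, 114×0.11 = 12.54, 114×0.10 = 11.4, 114×0.13 = 14.82, 114×0.14 = 15.96, 114×0.10 = 11.4.
χ² = (7−18.24)²/18.24 + (15−17.1)²/17.1 + (14−12.54)²/12.54 + (20−12.54)²/12.54 + (13−11.4)²/11.4 + (26−14.82)²/14.82 + (18−15.96)²/15.96 + (1−11.4)²/11.4
   = 6.926 + 0.258 + 0.170 + 4.438 + 0.225 + 8.434 + 0.261 + 9.488
Sum = 30.20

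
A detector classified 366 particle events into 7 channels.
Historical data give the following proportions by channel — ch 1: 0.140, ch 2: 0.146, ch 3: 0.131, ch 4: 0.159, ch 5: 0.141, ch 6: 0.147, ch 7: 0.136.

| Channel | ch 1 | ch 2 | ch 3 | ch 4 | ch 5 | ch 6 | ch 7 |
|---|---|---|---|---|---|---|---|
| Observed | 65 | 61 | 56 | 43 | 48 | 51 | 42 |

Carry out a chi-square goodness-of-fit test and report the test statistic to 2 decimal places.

Expected counts E_i = n·p_i: 366×0.140 = 51.24, 366×0.146 = 53.436, 366×0.131 = 47.946, 366×0.159 = 58.194, 366×0.141 = 51.606, 366×0.147 = 53.802, 366×0.136 = 49.776.
cat         O        E   (O−E)²/E
ch 1       65    51.24      3.695
ch 2       61   53.436      1.071
ch 3       56   47.946      1.353
ch 4       43   58.194      3.967
ch 5       48   51.606      0.252
ch 6       51   53.802      0.146
ch 7       42   49.776      1.215
Sum = 11.70

11.70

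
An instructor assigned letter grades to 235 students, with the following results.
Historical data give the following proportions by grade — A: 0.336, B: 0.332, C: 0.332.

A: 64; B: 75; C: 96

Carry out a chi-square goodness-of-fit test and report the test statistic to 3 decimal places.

Expected counts E_i = n·p_i: 235×0.336 = 78.96, 235×0.332 = 78.02, 235×0.332 = 78.02.
χ² = (64−78.96)²/78.96 + (75−78.02)²/78.02 + (96−78.02)²/78.02
   = 2.8344 + 0.1169 + 4.1436
Sum = 7.095

7.095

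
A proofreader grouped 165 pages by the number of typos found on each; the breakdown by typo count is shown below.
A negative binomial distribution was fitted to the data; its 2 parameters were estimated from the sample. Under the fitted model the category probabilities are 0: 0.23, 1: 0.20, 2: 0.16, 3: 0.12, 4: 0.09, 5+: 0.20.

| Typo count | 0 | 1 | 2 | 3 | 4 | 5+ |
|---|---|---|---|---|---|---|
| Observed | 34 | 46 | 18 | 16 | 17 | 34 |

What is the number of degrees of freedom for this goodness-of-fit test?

There are k = 6 categories and 2 parameters estimated from the data, so df = 6 − 1 − 2 = 3.

3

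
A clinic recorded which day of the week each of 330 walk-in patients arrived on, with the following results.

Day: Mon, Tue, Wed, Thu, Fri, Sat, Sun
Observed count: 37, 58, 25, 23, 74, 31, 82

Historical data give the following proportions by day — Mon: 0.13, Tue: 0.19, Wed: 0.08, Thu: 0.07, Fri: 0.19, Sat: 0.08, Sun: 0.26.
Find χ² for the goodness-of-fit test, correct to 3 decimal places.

Expected counts E_i = n·p_i: 330×0.13 = 42.9, 330×0.19 = 62.7, 330×0.08 = 26.4, 330×0.07 = 23.1, 330×0.19 = 62.7, 330×0.08 = 26.4, 330×0.26 = 85.8.
cat         O        E   (O−E)²/E
Mon        37     42.9     0.8114
Tue        58     62.7     0.3523
Wed        25     26.4     0.0742
Thu        23     23.1     0.0004
Fri        74     62.7     2.0365
Sat        31     26.4     0.8015
Sun        82     85.8     0.1683
Sum = 4.245

4.245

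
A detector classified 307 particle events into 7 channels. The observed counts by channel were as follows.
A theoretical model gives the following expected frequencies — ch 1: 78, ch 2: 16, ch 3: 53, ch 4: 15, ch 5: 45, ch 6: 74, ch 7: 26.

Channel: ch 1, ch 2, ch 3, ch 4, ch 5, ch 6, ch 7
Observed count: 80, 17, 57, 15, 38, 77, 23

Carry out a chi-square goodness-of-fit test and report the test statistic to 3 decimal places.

1.972

χ² = (80−78)²/78 + (17−16)²/16 + (57−53)²/53 + (15−15)²/15 + (38−45)²/45 + (77−74)²/74 + (23−26)²/26
   = 0.0513 + 0.0625 + 0.3019 + 0.0000 + 1.0889 + 0.1216 + 0.3462
Sum = 1.972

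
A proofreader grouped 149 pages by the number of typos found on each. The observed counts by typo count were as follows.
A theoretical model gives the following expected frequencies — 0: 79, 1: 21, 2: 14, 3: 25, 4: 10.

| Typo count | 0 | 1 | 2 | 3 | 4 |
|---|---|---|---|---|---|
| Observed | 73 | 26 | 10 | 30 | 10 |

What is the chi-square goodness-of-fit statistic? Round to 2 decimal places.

3.79

0: (73 − 79)²/79 = 36/79 = 0.456
1: (26 − 21)²/21 = 25/21 = 1.190
2: (10 − 14)²/14 = 16/14 = 1.143
3: (30 − 25)²/25 = 25/25 = 1.000
4: (10 − 10)²/10 = 0/10 = 0.000
Sum = 3.79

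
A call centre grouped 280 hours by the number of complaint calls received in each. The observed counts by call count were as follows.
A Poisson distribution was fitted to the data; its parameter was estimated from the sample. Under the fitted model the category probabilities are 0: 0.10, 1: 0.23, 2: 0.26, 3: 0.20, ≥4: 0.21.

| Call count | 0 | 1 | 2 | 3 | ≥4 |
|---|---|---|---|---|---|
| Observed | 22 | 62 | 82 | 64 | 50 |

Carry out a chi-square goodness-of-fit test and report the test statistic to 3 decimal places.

4.998

Expected counts E_i = n·p_i: 280×0.10 = 28, 280×0.23 = 64.4, 280×0.26 = 72.8, 280×0.20 = 56, 280×0.21 = 58.8.
χ² = (22−28)²/28 + (62−64.4)²/64.4 + (82−72.8)²/72.8 + (64−56)²/56 + (50−58.8)²/58.8
   = 1.2857 + 0.0894 + 1.1626 + 1.1429 + 1.3170
Sum = 4.998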